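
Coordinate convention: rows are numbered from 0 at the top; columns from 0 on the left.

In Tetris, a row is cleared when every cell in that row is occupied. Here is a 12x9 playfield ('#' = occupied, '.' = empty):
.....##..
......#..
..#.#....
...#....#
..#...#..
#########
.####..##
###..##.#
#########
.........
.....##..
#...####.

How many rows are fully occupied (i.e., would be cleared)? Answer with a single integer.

Check each row:
  row 0: 7 empty cells -> not full
  row 1: 8 empty cells -> not full
  row 2: 7 empty cells -> not full
  row 3: 7 empty cells -> not full
  row 4: 7 empty cells -> not full
  row 5: 0 empty cells -> FULL (clear)
  row 6: 3 empty cells -> not full
  row 7: 3 empty cells -> not full
  row 8: 0 empty cells -> FULL (clear)
  row 9: 9 empty cells -> not full
  row 10: 7 empty cells -> not full
  row 11: 4 empty cells -> not full
Total rows cleared: 2

Answer: 2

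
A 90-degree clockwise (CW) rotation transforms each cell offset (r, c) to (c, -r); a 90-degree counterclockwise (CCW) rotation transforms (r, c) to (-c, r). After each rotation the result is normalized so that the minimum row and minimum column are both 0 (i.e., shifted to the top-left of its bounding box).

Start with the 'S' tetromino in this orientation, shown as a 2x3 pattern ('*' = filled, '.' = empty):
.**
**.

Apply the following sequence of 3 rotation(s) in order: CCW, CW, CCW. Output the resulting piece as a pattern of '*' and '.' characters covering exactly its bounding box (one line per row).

Answer: *.
**
.*

Derivation:
Start:
.**
**.
After rotation 1 (CCW):
*.
**
.*
After rotation 2 (CW):
.**
**.
After rotation 3 (CCW):
*.
**
.*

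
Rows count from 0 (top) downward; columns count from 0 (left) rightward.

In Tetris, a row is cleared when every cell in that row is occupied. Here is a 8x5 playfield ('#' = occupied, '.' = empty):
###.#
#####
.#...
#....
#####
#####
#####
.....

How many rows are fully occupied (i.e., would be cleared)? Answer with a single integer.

Answer: 4

Derivation:
Check each row:
  row 0: 1 empty cell -> not full
  row 1: 0 empty cells -> FULL (clear)
  row 2: 4 empty cells -> not full
  row 3: 4 empty cells -> not full
  row 4: 0 empty cells -> FULL (clear)
  row 5: 0 empty cells -> FULL (clear)
  row 6: 0 empty cells -> FULL (clear)
  row 7: 5 empty cells -> not full
Total rows cleared: 4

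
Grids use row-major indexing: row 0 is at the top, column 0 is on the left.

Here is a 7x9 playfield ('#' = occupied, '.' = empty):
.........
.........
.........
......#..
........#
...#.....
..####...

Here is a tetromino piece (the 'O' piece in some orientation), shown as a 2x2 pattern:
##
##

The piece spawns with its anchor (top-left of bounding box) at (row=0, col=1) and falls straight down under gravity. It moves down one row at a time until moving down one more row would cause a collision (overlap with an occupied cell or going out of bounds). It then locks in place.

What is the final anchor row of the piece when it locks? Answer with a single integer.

Answer: 4

Derivation:
Spawn at (row=0, col=1). Try each row:
  row 0: fits
  row 1: fits
  row 2: fits
  row 3: fits
  row 4: fits
  row 5: blocked -> lock at row 4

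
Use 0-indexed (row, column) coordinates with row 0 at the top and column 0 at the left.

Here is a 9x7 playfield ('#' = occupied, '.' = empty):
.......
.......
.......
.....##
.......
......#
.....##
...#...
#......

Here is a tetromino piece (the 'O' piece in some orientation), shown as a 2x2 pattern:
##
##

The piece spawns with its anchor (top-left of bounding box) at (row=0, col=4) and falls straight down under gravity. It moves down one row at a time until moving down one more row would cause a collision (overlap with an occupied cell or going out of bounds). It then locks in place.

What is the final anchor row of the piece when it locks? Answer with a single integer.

Answer: 1

Derivation:
Spawn at (row=0, col=4). Try each row:
  row 0: fits
  row 1: fits
  row 2: blocked -> lock at row 1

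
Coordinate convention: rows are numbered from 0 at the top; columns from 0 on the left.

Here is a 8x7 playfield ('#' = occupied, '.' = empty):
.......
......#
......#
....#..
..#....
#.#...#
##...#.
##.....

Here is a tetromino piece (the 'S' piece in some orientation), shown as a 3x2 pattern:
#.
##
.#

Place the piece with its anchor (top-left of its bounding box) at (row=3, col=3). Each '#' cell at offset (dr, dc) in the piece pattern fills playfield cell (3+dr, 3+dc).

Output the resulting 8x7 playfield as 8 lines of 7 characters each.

Answer: .......
......#
......#
...##..
..###..
#.#.#.#
##...#.
##.....

Derivation:
Fill (3+0,3+0) = (3,3)
Fill (3+1,3+0) = (4,3)
Fill (3+1,3+1) = (4,4)
Fill (3+2,3+1) = (5,4)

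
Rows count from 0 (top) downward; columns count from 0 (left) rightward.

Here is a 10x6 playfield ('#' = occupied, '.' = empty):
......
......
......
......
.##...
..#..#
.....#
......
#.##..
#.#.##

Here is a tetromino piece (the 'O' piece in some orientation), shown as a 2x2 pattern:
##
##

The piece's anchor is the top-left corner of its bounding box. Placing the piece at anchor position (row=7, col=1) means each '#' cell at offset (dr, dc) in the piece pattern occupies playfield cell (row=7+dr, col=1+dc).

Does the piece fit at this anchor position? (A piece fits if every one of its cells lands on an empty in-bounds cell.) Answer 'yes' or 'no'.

Check each piece cell at anchor (7, 1):
  offset (0,0) -> (7,1): empty -> OK
  offset (0,1) -> (7,2): empty -> OK
  offset (1,0) -> (8,1): empty -> OK
  offset (1,1) -> (8,2): occupied ('#') -> FAIL
All cells valid: no

Answer: no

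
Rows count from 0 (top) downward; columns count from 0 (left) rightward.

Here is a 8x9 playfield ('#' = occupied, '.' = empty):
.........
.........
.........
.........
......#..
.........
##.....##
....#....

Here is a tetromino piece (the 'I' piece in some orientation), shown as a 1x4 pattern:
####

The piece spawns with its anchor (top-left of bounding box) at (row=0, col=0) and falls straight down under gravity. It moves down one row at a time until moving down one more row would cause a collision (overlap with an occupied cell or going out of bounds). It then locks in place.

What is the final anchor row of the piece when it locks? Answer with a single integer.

Answer: 5

Derivation:
Spawn at (row=0, col=0). Try each row:
  row 0: fits
  row 1: fits
  row 2: fits
  row 3: fits
  row 4: fits
  row 5: fits
  row 6: blocked -> lock at row 5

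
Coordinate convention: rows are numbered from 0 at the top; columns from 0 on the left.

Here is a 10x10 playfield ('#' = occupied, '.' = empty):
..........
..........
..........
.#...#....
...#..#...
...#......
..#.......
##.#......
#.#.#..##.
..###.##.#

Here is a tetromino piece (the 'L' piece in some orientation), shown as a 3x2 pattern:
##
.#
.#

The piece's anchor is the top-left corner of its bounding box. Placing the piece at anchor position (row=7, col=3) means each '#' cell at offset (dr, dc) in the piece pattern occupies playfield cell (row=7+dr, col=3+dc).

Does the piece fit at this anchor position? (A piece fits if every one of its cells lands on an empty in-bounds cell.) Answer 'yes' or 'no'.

Check each piece cell at anchor (7, 3):
  offset (0,0) -> (7,3): occupied ('#') -> FAIL
  offset (0,1) -> (7,4): empty -> OK
  offset (1,1) -> (8,4): occupied ('#') -> FAIL
  offset (2,1) -> (9,4): occupied ('#') -> FAIL
All cells valid: no

Answer: no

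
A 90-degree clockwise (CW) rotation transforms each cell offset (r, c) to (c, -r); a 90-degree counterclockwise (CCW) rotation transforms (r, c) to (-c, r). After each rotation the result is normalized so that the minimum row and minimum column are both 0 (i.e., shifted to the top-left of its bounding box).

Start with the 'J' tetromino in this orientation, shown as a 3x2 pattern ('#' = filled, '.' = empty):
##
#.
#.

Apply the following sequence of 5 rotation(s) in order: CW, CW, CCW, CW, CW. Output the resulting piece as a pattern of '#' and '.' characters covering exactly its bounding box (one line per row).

Start:
##
#.
#.
After rotation 1 (CW):
###
..#
After rotation 2 (CW):
.#
.#
##
After rotation 3 (CCW):
###
..#
After rotation 4 (CW):
.#
.#
##
After rotation 5 (CW):
#..
###

Answer: #..
###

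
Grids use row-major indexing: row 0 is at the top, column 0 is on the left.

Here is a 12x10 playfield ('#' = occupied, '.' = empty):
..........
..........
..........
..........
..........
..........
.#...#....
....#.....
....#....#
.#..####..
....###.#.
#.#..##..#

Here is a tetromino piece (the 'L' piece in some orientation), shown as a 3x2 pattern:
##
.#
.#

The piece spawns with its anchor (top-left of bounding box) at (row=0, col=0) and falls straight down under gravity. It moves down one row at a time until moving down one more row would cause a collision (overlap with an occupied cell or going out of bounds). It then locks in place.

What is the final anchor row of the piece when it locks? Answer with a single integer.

Answer: 3

Derivation:
Spawn at (row=0, col=0). Try each row:
  row 0: fits
  row 1: fits
  row 2: fits
  row 3: fits
  row 4: blocked -> lock at row 3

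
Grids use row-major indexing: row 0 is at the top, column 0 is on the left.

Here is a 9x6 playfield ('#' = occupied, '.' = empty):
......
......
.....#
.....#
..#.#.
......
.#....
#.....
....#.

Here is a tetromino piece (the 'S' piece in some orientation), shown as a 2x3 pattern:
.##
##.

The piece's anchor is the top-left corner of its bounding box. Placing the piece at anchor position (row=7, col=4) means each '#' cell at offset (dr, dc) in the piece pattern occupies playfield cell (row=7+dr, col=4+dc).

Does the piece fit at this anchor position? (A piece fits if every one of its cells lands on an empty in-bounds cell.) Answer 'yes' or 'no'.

Check each piece cell at anchor (7, 4):
  offset (0,1) -> (7,5): empty -> OK
  offset (0,2) -> (7,6): out of bounds -> FAIL
  offset (1,0) -> (8,4): occupied ('#') -> FAIL
  offset (1,1) -> (8,5): empty -> OK
All cells valid: no

Answer: no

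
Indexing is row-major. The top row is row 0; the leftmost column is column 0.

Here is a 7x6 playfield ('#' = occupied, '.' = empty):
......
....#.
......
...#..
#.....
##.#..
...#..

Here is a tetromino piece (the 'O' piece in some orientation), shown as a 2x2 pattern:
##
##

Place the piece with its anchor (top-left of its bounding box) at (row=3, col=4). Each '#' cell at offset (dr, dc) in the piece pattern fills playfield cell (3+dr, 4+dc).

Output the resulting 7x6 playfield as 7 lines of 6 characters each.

Fill (3+0,4+0) = (3,4)
Fill (3+0,4+1) = (3,5)
Fill (3+1,4+0) = (4,4)
Fill (3+1,4+1) = (4,5)

Answer: ......
....#.
......
...###
#...##
##.#..
...#..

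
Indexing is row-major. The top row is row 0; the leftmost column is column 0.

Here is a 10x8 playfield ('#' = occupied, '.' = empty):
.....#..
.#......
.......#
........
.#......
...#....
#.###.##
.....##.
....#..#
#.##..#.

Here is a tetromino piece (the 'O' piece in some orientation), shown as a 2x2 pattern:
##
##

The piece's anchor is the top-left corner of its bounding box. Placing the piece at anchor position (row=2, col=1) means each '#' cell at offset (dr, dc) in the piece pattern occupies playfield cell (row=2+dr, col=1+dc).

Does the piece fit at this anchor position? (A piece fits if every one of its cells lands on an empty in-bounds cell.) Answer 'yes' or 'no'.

Check each piece cell at anchor (2, 1):
  offset (0,0) -> (2,1): empty -> OK
  offset (0,1) -> (2,2): empty -> OK
  offset (1,0) -> (3,1): empty -> OK
  offset (1,1) -> (3,2): empty -> OK
All cells valid: yes

Answer: yes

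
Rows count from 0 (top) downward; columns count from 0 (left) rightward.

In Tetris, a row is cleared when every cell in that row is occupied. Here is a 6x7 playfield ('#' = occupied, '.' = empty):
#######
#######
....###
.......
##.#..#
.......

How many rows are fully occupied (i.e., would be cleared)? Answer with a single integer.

Answer: 2

Derivation:
Check each row:
  row 0: 0 empty cells -> FULL (clear)
  row 1: 0 empty cells -> FULL (clear)
  row 2: 4 empty cells -> not full
  row 3: 7 empty cells -> not full
  row 4: 3 empty cells -> not full
  row 5: 7 empty cells -> not full
Total rows cleared: 2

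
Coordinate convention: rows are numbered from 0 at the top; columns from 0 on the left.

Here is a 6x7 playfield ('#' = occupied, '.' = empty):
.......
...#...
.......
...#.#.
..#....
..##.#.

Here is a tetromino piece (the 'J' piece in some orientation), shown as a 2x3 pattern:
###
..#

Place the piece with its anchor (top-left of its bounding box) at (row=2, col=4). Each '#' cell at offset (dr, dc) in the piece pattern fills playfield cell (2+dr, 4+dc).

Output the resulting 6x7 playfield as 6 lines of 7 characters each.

Answer: .......
...#...
....###
...#.##
..#....
..##.#.

Derivation:
Fill (2+0,4+0) = (2,4)
Fill (2+0,4+1) = (2,5)
Fill (2+0,4+2) = (2,6)
Fill (2+1,4+2) = (3,6)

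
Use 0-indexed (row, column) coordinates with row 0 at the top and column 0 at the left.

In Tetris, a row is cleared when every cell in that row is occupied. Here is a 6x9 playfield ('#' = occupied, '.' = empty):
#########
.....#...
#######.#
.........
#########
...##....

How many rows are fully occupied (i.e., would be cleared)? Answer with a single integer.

Check each row:
  row 0: 0 empty cells -> FULL (clear)
  row 1: 8 empty cells -> not full
  row 2: 1 empty cell -> not full
  row 3: 9 empty cells -> not full
  row 4: 0 empty cells -> FULL (clear)
  row 5: 7 empty cells -> not full
Total rows cleared: 2

Answer: 2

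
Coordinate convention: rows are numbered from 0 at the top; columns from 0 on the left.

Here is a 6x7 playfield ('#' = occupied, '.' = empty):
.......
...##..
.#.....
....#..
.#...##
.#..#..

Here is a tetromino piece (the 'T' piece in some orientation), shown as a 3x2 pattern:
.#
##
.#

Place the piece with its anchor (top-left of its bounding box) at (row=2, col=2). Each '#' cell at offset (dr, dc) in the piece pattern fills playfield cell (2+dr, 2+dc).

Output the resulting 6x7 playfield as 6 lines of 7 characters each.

Answer: .......
...##..
.#.#...
..###..
.#.#.##
.#..#..

Derivation:
Fill (2+0,2+1) = (2,3)
Fill (2+1,2+0) = (3,2)
Fill (2+1,2+1) = (3,3)
Fill (2+2,2+1) = (4,3)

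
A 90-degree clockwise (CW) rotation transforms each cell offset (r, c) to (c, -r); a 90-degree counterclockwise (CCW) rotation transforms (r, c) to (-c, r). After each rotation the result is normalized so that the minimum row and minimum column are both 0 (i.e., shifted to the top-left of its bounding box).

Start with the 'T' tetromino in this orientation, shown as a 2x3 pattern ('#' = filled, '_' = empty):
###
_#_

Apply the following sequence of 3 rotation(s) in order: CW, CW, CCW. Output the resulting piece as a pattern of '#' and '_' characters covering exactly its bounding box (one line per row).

Start:
###
_#_
After rotation 1 (CW):
_#
##
_#
After rotation 2 (CW):
_#_
###
After rotation 3 (CCW):
_#
##
_#

Answer: _#
##
_#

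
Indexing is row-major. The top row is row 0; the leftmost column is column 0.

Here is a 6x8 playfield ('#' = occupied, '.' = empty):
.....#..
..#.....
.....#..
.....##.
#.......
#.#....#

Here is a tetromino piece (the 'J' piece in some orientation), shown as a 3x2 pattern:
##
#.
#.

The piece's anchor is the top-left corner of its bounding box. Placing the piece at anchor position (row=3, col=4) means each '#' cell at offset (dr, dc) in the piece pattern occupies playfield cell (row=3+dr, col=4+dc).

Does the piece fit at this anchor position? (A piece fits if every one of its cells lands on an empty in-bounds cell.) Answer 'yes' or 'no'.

Check each piece cell at anchor (3, 4):
  offset (0,0) -> (3,4): empty -> OK
  offset (0,1) -> (3,5): occupied ('#') -> FAIL
  offset (1,0) -> (4,4): empty -> OK
  offset (2,0) -> (5,4): empty -> OK
All cells valid: no

Answer: no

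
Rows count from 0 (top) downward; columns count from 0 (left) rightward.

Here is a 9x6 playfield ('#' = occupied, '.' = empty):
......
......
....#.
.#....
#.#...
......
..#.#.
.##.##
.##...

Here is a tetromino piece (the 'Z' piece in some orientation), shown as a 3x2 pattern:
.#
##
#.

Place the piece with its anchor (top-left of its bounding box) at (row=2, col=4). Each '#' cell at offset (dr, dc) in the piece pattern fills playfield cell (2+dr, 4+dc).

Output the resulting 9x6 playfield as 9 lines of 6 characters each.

Fill (2+0,4+1) = (2,5)
Fill (2+1,4+0) = (3,4)
Fill (2+1,4+1) = (3,5)
Fill (2+2,4+0) = (4,4)

Answer: ......
......
....##
.#..##
#.#.#.
......
..#.#.
.##.##
.##...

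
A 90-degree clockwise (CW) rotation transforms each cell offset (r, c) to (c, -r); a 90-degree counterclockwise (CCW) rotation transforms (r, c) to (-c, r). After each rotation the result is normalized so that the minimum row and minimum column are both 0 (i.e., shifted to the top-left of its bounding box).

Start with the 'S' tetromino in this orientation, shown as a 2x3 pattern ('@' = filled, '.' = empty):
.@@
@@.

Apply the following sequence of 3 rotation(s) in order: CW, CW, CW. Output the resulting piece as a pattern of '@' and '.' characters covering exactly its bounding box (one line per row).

Answer: @.
@@
.@

Derivation:
Start:
.@@
@@.
After rotation 1 (CW):
@.
@@
.@
After rotation 2 (CW):
.@@
@@.
After rotation 3 (CW):
@.
@@
.@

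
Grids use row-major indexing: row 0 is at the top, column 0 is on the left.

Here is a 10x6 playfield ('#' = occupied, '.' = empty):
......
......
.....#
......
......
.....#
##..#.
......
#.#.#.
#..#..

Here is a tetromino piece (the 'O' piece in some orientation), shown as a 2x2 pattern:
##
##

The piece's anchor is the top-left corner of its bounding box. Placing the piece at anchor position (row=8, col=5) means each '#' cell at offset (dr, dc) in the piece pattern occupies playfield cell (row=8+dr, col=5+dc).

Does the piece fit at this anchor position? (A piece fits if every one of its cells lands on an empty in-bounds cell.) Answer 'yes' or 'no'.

Check each piece cell at anchor (8, 5):
  offset (0,0) -> (8,5): empty -> OK
  offset (0,1) -> (8,6): out of bounds -> FAIL
  offset (1,0) -> (9,5): empty -> OK
  offset (1,1) -> (9,6): out of bounds -> FAIL
All cells valid: no

Answer: no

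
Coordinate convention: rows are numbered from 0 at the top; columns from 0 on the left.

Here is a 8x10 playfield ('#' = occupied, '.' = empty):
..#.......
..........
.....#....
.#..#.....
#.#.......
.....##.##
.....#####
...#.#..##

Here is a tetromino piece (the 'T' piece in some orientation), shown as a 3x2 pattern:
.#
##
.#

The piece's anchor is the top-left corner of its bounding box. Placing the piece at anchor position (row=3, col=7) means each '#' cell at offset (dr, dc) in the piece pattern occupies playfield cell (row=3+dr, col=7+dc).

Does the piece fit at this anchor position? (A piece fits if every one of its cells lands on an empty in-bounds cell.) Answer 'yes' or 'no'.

Check each piece cell at anchor (3, 7):
  offset (0,1) -> (3,8): empty -> OK
  offset (1,0) -> (4,7): empty -> OK
  offset (1,1) -> (4,8): empty -> OK
  offset (2,1) -> (5,8): occupied ('#') -> FAIL
All cells valid: no

Answer: no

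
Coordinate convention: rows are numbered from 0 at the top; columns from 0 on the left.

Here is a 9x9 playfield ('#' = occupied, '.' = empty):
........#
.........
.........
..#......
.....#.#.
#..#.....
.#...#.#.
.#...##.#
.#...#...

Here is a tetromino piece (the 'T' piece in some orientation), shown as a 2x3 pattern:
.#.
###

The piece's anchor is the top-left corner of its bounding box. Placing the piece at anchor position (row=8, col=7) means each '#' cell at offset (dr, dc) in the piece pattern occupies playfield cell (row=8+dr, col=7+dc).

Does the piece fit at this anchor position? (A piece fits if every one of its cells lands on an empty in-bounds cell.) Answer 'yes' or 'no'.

Check each piece cell at anchor (8, 7):
  offset (0,1) -> (8,8): empty -> OK
  offset (1,0) -> (9,7): out of bounds -> FAIL
  offset (1,1) -> (9,8): out of bounds -> FAIL
  offset (1,2) -> (9,9): out of bounds -> FAIL
All cells valid: no

Answer: no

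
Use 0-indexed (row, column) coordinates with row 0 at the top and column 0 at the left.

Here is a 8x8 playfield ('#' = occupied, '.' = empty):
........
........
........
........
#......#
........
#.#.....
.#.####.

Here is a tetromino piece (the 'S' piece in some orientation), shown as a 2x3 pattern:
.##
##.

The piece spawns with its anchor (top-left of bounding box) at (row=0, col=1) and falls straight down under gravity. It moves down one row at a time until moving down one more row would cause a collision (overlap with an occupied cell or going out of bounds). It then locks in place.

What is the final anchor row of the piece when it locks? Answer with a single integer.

Spawn at (row=0, col=1). Try each row:
  row 0: fits
  row 1: fits
  row 2: fits
  row 3: fits
  row 4: fits
  row 5: blocked -> lock at row 4

Answer: 4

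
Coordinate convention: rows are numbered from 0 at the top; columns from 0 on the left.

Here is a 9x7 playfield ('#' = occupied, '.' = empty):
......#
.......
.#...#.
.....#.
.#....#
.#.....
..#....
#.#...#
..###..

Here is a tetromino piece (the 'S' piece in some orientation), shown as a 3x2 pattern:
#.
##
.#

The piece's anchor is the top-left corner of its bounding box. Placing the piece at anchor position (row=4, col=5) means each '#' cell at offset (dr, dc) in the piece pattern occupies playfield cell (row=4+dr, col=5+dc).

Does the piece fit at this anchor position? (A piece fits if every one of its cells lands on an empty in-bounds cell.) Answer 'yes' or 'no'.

Answer: yes

Derivation:
Check each piece cell at anchor (4, 5):
  offset (0,0) -> (4,5): empty -> OK
  offset (1,0) -> (5,5): empty -> OK
  offset (1,1) -> (5,6): empty -> OK
  offset (2,1) -> (6,6): empty -> OK
All cells valid: yes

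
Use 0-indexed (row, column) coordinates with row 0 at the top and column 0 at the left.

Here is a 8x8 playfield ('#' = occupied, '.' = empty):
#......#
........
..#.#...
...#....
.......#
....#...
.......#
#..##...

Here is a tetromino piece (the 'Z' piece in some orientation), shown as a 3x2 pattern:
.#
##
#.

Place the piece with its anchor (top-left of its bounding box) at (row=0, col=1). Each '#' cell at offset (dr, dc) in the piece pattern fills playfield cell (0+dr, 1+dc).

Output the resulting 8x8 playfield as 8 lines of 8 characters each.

Fill (0+0,1+1) = (0,2)
Fill (0+1,1+0) = (1,1)
Fill (0+1,1+1) = (1,2)
Fill (0+2,1+0) = (2,1)

Answer: #.#....#
.##.....
.##.#...
...#....
.......#
....#...
.......#
#..##...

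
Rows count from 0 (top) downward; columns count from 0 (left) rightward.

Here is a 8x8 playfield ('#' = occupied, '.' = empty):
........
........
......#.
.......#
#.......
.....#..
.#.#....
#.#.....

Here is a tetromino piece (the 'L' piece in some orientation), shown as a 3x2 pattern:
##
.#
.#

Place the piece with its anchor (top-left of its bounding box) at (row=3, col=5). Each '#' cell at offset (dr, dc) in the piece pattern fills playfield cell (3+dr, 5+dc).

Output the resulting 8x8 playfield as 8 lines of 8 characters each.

Fill (3+0,5+0) = (3,5)
Fill (3+0,5+1) = (3,6)
Fill (3+1,5+1) = (4,6)
Fill (3+2,5+1) = (5,6)

Answer: ........
........
......#.
.....###
#.....#.
.....##.
.#.#....
#.#.....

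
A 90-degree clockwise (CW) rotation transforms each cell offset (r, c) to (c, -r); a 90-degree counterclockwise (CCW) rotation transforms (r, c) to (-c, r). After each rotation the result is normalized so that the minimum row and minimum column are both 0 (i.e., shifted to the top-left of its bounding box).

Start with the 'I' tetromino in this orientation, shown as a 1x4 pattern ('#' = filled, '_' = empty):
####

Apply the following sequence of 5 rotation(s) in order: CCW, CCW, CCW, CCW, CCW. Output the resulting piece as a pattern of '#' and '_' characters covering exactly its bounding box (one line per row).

Start:
####
After rotation 1 (CCW):
#
#
#
#
After rotation 2 (CCW):
####
After rotation 3 (CCW):
#
#
#
#
After rotation 4 (CCW):
####
After rotation 5 (CCW):
#
#
#
#

Answer: #
#
#
#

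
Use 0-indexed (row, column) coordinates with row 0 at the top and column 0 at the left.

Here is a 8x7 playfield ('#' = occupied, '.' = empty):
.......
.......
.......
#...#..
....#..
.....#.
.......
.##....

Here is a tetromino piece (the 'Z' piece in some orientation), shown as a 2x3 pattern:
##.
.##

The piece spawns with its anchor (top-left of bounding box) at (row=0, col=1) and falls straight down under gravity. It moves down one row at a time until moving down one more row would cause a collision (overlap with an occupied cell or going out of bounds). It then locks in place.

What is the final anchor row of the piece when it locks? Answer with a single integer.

Answer: 5

Derivation:
Spawn at (row=0, col=1). Try each row:
  row 0: fits
  row 1: fits
  row 2: fits
  row 3: fits
  row 4: fits
  row 5: fits
  row 6: blocked -> lock at row 5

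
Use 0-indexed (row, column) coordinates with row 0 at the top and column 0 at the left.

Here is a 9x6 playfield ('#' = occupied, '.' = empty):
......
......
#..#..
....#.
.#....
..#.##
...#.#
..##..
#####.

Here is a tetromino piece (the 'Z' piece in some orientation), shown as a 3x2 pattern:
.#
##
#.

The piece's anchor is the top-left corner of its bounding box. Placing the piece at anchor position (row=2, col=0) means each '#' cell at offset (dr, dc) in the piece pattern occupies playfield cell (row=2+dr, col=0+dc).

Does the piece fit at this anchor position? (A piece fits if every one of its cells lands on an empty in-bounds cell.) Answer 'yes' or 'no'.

Answer: yes

Derivation:
Check each piece cell at anchor (2, 0):
  offset (0,1) -> (2,1): empty -> OK
  offset (1,0) -> (3,0): empty -> OK
  offset (1,1) -> (3,1): empty -> OK
  offset (2,0) -> (4,0): empty -> OK
All cells valid: yes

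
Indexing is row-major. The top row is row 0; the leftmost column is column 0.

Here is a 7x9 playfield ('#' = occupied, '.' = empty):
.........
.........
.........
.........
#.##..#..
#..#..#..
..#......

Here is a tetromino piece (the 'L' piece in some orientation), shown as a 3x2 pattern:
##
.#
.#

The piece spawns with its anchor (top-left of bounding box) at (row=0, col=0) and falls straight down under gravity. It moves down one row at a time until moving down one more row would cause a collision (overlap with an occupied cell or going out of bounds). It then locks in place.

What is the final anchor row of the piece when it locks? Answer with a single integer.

Spawn at (row=0, col=0). Try each row:
  row 0: fits
  row 1: fits
  row 2: fits
  row 3: fits
  row 4: blocked -> lock at row 3

Answer: 3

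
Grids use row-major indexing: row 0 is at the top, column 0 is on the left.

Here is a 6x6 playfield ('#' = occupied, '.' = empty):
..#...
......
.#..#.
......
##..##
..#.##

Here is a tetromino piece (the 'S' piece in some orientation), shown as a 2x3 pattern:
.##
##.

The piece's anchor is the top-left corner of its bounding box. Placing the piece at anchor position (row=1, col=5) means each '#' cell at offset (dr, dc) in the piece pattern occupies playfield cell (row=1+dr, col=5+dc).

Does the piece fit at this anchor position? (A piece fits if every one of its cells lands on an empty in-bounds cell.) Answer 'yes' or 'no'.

Check each piece cell at anchor (1, 5):
  offset (0,1) -> (1,6): out of bounds -> FAIL
  offset (0,2) -> (1,7): out of bounds -> FAIL
  offset (1,0) -> (2,5): empty -> OK
  offset (1,1) -> (2,6): out of bounds -> FAIL
All cells valid: no

Answer: no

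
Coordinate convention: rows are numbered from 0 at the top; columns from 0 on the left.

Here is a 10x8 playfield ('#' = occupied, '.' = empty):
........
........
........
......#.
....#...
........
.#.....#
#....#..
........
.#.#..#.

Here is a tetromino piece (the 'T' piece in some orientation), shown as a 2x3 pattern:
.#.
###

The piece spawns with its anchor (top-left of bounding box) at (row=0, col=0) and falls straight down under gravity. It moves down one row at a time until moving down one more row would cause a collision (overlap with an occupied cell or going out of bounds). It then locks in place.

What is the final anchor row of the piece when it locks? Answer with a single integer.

Answer: 4

Derivation:
Spawn at (row=0, col=0). Try each row:
  row 0: fits
  row 1: fits
  row 2: fits
  row 3: fits
  row 4: fits
  row 5: blocked -> lock at row 4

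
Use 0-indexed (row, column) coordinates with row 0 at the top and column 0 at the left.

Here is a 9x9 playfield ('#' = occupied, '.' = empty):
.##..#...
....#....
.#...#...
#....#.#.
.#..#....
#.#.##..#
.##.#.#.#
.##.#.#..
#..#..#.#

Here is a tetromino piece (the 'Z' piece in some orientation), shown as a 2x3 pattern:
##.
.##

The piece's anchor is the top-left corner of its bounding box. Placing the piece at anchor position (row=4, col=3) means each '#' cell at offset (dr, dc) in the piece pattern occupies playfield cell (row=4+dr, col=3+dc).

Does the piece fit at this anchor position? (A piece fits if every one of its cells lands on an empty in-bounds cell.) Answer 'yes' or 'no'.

Answer: no

Derivation:
Check each piece cell at anchor (4, 3):
  offset (0,0) -> (4,3): empty -> OK
  offset (0,1) -> (4,4): occupied ('#') -> FAIL
  offset (1,1) -> (5,4): occupied ('#') -> FAIL
  offset (1,2) -> (5,5): occupied ('#') -> FAIL
All cells valid: no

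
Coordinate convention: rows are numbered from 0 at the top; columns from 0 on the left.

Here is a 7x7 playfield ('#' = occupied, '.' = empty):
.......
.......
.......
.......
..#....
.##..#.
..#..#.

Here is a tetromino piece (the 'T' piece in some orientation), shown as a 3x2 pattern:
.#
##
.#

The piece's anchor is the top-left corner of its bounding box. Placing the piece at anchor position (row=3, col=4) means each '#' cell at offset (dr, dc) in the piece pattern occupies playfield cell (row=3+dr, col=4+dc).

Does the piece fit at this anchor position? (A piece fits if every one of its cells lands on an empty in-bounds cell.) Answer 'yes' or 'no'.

Answer: no

Derivation:
Check each piece cell at anchor (3, 4):
  offset (0,1) -> (3,5): empty -> OK
  offset (1,0) -> (4,4): empty -> OK
  offset (1,1) -> (4,5): empty -> OK
  offset (2,1) -> (5,5): occupied ('#') -> FAIL
All cells valid: no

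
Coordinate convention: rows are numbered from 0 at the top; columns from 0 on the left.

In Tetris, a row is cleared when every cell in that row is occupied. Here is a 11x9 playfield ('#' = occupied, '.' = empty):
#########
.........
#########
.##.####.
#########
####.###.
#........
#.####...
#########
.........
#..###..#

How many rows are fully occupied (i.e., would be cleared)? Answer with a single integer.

Answer: 4

Derivation:
Check each row:
  row 0: 0 empty cells -> FULL (clear)
  row 1: 9 empty cells -> not full
  row 2: 0 empty cells -> FULL (clear)
  row 3: 3 empty cells -> not full
  row 4: 0 empty cells -> FULL (clear)
  row 5: 2 empty cells -> not full
  row 6: 8 empty cells -> not full
  row 7: 4 empty cells -> not full
  row 8: 0 empty cells -> FULL (clear)
  row 9: 9 empty cells -> not full
  row 10: 4 empty cells -> not full
Total rows cleared: 4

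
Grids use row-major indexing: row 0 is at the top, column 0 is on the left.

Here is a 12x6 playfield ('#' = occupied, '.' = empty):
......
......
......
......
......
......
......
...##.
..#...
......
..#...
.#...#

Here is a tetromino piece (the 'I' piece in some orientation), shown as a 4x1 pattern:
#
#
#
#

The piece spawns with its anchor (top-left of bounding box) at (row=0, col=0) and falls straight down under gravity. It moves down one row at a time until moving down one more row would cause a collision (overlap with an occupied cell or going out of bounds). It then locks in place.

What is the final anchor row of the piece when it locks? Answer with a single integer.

Answer: 8

Derivation:
Spawn at (row=0, col=0). Try each row:
  row 0: fits
  row 1: fits
  row 2: fits
  row 3: fits
  row 4: fits
  row 5: fits
  row 6: fits
  row 7: fits
  row 8: fits
  row 9: blocked -> lock at row 8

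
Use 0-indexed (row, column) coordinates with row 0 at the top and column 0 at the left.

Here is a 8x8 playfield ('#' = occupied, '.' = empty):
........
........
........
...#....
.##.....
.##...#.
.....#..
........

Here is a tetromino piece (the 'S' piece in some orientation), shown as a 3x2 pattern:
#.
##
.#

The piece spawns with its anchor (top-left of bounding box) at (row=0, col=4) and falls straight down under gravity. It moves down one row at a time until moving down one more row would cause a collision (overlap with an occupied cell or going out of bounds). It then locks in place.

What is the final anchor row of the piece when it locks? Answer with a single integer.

Spawn at (row=0, col=4). Try each row:
  row 0: fits
  row 1: fits
  row 2: fits
  row 3: fits
  row 4: blocked -> lock at row 3

Answer: 3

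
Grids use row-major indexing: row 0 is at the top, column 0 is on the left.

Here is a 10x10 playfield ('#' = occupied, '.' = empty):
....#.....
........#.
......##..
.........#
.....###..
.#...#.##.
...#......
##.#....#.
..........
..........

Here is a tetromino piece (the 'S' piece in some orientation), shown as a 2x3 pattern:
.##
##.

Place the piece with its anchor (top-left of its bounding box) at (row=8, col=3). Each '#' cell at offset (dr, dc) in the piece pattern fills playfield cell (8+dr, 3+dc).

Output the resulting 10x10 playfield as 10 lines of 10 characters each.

Fill (8+0,3+1) = (8,4)
Fill (8+0,3+2) = (8,5)
Fill (8+1,3+0) = (9,3)
Fill (8+1,3+1) = (9,4)

Answer: ....#.....
........#.
......##..
.........#
.....###..
.#...#.##.
...#......
##.#....#.
....##....
...##.....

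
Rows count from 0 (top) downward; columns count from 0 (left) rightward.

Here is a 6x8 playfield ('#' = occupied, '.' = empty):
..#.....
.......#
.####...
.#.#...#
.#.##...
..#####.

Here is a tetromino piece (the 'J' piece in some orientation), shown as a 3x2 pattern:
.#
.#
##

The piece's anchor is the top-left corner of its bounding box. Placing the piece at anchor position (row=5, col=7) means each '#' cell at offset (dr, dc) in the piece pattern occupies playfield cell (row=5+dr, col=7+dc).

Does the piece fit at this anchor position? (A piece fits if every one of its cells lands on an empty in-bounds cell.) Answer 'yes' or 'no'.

Check each piece cell at anchor (5, 7):
  offset (0,1) -> (5,8): out of bounds -> FAIL
  offset (1,1) -> (6,8): out of bounds -> FAIL
  offset (2,0) -> (7,7): out of bounds -> FAIL
  offset (2,1) -> (7,8): out of bounds -> FAIL
All cells valid: no

Answer: no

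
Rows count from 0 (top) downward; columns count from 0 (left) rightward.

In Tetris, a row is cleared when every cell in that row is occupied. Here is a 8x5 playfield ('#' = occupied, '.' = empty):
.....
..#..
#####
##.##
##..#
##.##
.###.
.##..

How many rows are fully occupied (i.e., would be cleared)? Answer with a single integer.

Answer: 1

Derivation:
Check each row:
  row 0: 5 empty cells -> not full
  row 1: 4 empty cells -> not full
  row 2: 0 empty cells -> FULL (clear)
  row 3: 1 empty cell -> not full
  row 4: 2 empty cells -> not full
  row 5: 1 empty cell -> not full
  row 6: 2 empty cells -> not full
  row 7: 3 empty cells -> not full
Total rows cleared: 1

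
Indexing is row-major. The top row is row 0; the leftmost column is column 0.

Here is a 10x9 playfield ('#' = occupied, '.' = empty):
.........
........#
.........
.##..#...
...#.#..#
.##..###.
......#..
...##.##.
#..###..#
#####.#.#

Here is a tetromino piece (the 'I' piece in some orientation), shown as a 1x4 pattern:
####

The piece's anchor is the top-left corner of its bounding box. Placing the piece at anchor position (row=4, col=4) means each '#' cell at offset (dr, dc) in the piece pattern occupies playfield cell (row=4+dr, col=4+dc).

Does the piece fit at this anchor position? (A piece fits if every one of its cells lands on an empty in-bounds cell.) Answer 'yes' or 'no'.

Check each piece cell at anchor (4, 4):
  offset (0,0) -> (4,4): empty -> OK
  offset (0,1) -> (4,5): occupied ('#') -> FAIL
  offset (0,2) -> (4,6): empty -> OK
  offset (0,3) -> (4,7): empty -> OK
All cells valid: no

Answer: no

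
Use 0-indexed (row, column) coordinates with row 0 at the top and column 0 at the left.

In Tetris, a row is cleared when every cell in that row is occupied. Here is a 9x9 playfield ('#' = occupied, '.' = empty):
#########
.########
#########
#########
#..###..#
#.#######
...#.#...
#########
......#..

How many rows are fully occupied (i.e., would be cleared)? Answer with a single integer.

Answer: 4

Derivation:
Check each row:
  row 0: 0 empty cells -> FULL (clear)
  row 1: 1 empty cell -> not full
  row 2: 0 empty cells -> FULL (clear)
  row 3: 0 empty cells -> FULL (clear)
  row 4: 4 empty cells -> not full
  row 5: 1 empty cell -> not full
  row 6: 7 empty cells -> not full
  row 7: 0 empty cells -> FULL (clear)
  row 8: 8 empty cells -> not full
Total rows cleared: 4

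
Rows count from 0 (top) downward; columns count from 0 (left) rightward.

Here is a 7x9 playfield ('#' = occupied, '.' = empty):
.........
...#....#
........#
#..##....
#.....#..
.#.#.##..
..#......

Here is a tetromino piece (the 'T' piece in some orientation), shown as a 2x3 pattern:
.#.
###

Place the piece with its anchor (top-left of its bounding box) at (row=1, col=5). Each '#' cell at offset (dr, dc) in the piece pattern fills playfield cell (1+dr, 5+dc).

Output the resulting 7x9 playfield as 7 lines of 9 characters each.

Fill (1+0,5+1) = (1,6)
Fill (1+1,5+0) = (2,5)
Fill (1+1,5+1) = (2,6)
Fill (1+1,5+2) = (2,7)

Answer: .........
...#..#.#
.....####
#..##....
#.....#..
.#.#.##..
..#......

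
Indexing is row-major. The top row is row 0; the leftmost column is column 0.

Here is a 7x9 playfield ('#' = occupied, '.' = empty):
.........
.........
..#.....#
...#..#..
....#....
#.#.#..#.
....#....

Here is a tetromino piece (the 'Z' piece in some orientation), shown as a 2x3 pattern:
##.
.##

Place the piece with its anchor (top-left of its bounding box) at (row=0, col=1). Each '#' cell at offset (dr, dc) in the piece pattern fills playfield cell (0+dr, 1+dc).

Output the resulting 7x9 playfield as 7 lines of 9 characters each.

Answer: .##......
..##.....
..#.....#
...#..#..
....#....
#.#.#..#.
....#....

Derivation:
Fill (0+0,1+0) = (0,1)
Fill (0+0,1+1) = (0,2)
Fill (0+1,1+1) = (1,2)
Fill (0+1,1+2) = (1,3)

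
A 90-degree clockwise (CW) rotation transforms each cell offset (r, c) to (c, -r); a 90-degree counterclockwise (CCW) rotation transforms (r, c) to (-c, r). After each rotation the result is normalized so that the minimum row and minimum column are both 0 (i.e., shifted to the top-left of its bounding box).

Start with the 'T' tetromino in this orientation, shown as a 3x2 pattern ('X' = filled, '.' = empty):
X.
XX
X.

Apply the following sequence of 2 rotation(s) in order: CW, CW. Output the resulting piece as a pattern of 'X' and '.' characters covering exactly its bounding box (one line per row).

Answer: .X
XX
.X

Derivation:
Start:
X.
XX
X.
After rotation 1 (CW):
XXX
.X.
After rotation 2 (CW):
.X
XX
.X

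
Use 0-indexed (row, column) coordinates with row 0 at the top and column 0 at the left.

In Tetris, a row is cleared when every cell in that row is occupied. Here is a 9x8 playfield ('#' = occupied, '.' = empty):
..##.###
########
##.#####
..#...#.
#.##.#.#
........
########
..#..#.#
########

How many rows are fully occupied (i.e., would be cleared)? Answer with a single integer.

Check each row:
  row 0: 3 empty cells -> not full
  row 1: 0 empty cells -> FULL (clear)
  row 2: 1 empty cell -> not full
  row 3: 6 empty cells -> not full
  row 4: 3 empty cells -> not full
  row 5: 8 empty cells -> not full
  row 6: 0 empty cells -> FULL (clear)
  row 7: 5 empty cells -> not full
  row 8: 0 empty cells -> FULL (clear)
Total rows cleared: 3

Answer: 3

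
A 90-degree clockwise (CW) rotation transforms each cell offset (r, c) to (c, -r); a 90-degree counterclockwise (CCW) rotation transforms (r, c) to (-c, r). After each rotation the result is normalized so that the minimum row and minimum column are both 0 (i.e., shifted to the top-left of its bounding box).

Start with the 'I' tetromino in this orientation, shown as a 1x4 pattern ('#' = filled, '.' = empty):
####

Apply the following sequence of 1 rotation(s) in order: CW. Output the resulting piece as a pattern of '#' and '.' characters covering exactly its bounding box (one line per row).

Start:
####
After rotation 1 (CW):
#
#
#
#

Answer: #
#
#
#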